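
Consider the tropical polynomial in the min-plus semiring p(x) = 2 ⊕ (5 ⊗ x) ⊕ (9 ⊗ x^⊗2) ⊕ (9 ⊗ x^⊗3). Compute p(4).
p(4) = 2

A tropical monomial a ⊗ x^⊗i evaluates to a + i · x. Evaluating each term at x = 4:
  Term 0 contributes 2 + 0 · 4 = 2
  Term 1 contributes 5 + 1 · 4 = 9
  Term 2 contributes 9 + 2 · 4 = 17
  Term 3 contributes 9 + 3 · 4 = 21
p(4) = ⊕ of these = min[2, 9, 17, 21] = 2.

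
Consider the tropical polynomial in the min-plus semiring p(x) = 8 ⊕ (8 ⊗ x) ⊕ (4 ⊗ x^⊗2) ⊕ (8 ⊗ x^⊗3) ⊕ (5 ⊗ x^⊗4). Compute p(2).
p(2) = 8

A tropical monomial a ⊗ x^⊗i evaluates to a + i · x. Evaluating each term at x = 2:
  Term 0 contributes 8 + 0 · 2 = 8
  Term 1 contributes 8 + 1 · 2 = 10
  Term 2 contributes 4 + 2 · 2 = 8
  Term 3 contributes 8 + 3 · 2 = 14
  Term 4 contributes 5 + 4 · 2 = 13
p(2) = ⊕ of these = min[8, 10, 8, 14, 13] = 8.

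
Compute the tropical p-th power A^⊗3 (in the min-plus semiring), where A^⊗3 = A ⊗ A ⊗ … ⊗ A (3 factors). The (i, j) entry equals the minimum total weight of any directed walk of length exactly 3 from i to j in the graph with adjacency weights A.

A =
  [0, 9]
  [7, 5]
A^⊗3 =
  [0, 9]
  [7, 15]

Each entry (A^⊗3)_ij equals the minimum over all length-3 walks i = v_0 → v_1 → … → v_3 = j of Σ_t A[v_t][v_{t+1}]. For example, for (i, j) = (0, 1) we minimise over 4 possible intermediate vertex sequences; the minimum is 9, attained along the walk 0 → 0 → 0 → 1.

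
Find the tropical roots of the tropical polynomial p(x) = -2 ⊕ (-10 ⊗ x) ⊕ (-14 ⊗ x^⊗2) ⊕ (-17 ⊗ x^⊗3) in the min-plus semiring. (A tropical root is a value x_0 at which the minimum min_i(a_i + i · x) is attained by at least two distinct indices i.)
Roots: {3, 4, 8}

Each tropical root is a break point of the lower envelope of the lines y = a_i + i · x (there are 4 lines, with slopes 0, 1, ..., 3). Only the lines that attain the minimum somewhere contribute to roots; other lines are dominated. Here the surviving (envelope) indices are i = 3, i = 2, i = 1, i = 0.
Intersections between consecutive envelope lines give the roots: for adjacent envelope indices i < j the intersection is x = (a_i − a_j) / (j − i). Reading off the sorted break points: {3, 4, 8}.
Verification: at each break x_0, at least two indices attain the minimum of min_i(a_i + i · x_0).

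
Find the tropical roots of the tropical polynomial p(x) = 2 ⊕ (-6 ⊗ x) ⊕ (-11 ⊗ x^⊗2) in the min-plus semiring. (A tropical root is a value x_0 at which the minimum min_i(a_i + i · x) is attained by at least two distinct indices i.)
Roots: {5, 8}

Each tropical root is a break point of the lower envelope of the lines y = a_i + i · x (there are 3 lines, with slopes 0, 1, ..., 2). Only the lines that attain the minimum somewhere contribute to roots; other lines are dominated. Here the surviving (envelope) indices are i = 2, i = 1, i = 0.
Intersections between consecutive envelope lines give the roots: for adjacent envelope indices i < j the intersection is x = (a_i − a_j) / (j − i). Reading off the sorted break points: {5, 8}.
Verification: at each break x_0, at least two indices attain the minimum of min_i(a_i + i · x_0).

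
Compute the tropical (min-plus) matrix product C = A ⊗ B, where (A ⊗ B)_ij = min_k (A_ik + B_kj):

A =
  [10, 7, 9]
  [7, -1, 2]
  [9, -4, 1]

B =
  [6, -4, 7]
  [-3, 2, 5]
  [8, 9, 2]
A ⊗ B =
  [4, 6, 11]
  [-4, 1, 4]
  [-7, -2, 1]

Apply the min-plus product entry-by-entry:
  C[0][0] = min over k of (A[0][0] + B[0][0] = 10 + 6 = 16, A[0][1] + B[1][0] = 7 + -3 = 4, A[0][2] + B[2][0] = 9 + 8 = 17) = 4 (attained at k = 1)
  C[0][1] = min over k of (A[0][0] + B[0][1] = 10 + -4 = 6, A[0][1] + B[1][1] = 7 + 2 = 9, A[0][2] + B[2][1] = 9 + 9 = 18) = 6 (attained at k = 0)
  C[0][2] = min over k of (A[0][0] + B[0][2] = 10 + 7 = 17, A[0][1] + B[1][2] = 7 + 5 = 12, A[0][2] + B[2][2] = 9 + 2 = 11) = 11 (attained at k = 2)
  C[1][0] = min over k of (A[1][0] + B[0][0] = 7 + 6 = 13, A[1][1] + B[1][0] = -1 + -3 = -4, A[1][2] + B[2][0] = 2 + 8 = 10) = -4 (attained at k = 1)
  C[1][1] = min over k of (A[1][0] + B[0][1] = 7 + -4 = 3, A[1][1] + B[1][1] = -1 + 2 = 1, A[1][2] + B[2][1] = 2 + 9 = 11) = 1 (attained at k = 1)
  C[1][2] = min over k of (A[1][0] + B[0][2] = 7 + 7 = 14, A[1][1] + B[1][2] = -1 + 5 = 4, A[1][2] + B[2][2] = 2 + 2 = 4) = 4 (attained at k = 1)
  C[2][0] = min over k of (A[2][0] + B[0][0] = 9 + 6 = 15, A[2][1] + B[1][0] = -4 + -3 = -7, A[2][2] + B[2][0] = 1 + 8 = 9) = -7 (attained at k = 1)
  C[2][1] = min over k of (A[2][0] + B[0][1] = 9 + -4 = 5, A[2][1] + B[1][1] = -4 + 2 = -2, A[2][2] + B[2][1] = 1 + 9 = 10) = -2 (attained at k = 1)
  C[2][2] = min over k of (A[2][0] + B[0][2] = 9 + 7 = 16, A[2][1] + B[1][2] = -4 + 5 = 1, A[2][2] + B[2][2] = 1 + 2 = 3) = 1 (attained at k = 1)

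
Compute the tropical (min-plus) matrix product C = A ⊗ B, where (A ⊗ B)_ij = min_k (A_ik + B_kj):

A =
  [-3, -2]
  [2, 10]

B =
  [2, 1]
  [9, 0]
A ⊗ B =
  [-1, -2]
  [4, 3]

Apply the min-plus product entry-by-entry:
  C[0][0] = min over k of (A[0][0] + B[0][0] = -3 + 2 = -1, A[0][1] + B[1][0] = -2 + 9 = 7) = -1 (attained at k = 0)
  C[0][1] = min over k of (A[0][0] + B[0][1] = -3 + 1 = -2, A[0][1] + B[1][1] = -2 + 0 = -2) = -2 (attained at k = 0)
  C[1][0] = min over k of (A[1][0] + B[0][0] = 2 + 2 = 4, A[1][1] + B[1][0] = 10 + 9 = 19) = 4 (attained at k = 0)
  C[1][1] = min over k of (A[1][0] + B[0][1] = 2 + 1 = 3, A[1][1] + B[1][1] = 10 + 0 = 10) = 3 (attained at k = 0)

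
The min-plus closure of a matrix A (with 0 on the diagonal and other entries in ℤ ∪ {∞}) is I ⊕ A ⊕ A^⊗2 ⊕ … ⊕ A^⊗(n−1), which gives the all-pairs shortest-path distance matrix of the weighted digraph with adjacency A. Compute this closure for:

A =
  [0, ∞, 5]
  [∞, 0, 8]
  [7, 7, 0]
Closure =
  [0, 12, 5]
  [15, 0, 8]
  [7, 7, 0]

This is the Floyd-Warshall all-pairs shortest-path computation. For each intermediate vertex k = 0, 1, …, 2, update dist[i][j] ← min(dist[i][j], dist[i][k] + dist[k][j]). The final matrix gives, for each (i, j), the minimum total weight of any directed path from i to j (possibly empty when i = j).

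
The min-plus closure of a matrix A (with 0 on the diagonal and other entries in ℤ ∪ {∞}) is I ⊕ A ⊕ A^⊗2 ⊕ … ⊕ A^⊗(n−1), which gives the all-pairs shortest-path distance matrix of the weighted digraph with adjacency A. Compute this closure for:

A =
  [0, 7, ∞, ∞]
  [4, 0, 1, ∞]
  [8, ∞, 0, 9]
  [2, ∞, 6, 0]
Closure =
  [0, 7, 8, 17]
  [4, 0, 1, 10]
  [8, 15, 0, 9]
  [2, 9, 6, 0]

This is the Floyd-Warshall all-pairs shortest-path computation. For each intermediate vertex k = 0, 1, …, 3, update dist[i][j] ← min(dist[i][j], dist[i][k] + dist[k][j]). The final matrix gives, for each (i, j), the minimum total weight of any directed path from i to j (possibly empty when i = j).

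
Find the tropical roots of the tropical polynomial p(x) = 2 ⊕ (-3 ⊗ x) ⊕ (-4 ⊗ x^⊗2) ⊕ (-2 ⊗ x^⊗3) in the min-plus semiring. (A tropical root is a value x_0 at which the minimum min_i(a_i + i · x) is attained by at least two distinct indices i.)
Roots: {-2, 1, 5}

Each tropical root is a break point of the lower envelope of the lines y = a_i + i · x (there are 4 lines, with slopes 0, 1, ..., 3). Only the lines that attain the minimum somewhere contribute to roots; other lines are dominated. Here the surviving (envelope) indices are i = 3, i = 2, i = 1, i = 0.
Intersections between consecutive envelope lines give the roots: for adjacent envelope indices i < j the intersection is x = (a_i − a_j) / (j − i). Reading off the sorted break points: {-2, 1, 5}.
Verification: at each break x_0, at least two indices attain the minimum of min_i(a_i + i · x_0).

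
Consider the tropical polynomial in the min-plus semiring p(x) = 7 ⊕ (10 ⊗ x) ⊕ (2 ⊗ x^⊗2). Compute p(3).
p(3) = 7

A tropical monomial a ⊗ x^⊗i evaluates to a + i · x. Evaluating each term at x = 3:
  Term 0 contributes 7 + 0 · 3 = 7
  Term 1 contributes 10 + 1 · 3 = 13
  Term 2 contributes 2 + 2 · 3 = 8
p(3) = ⊕ of these = min[7, 13, 8] = 7.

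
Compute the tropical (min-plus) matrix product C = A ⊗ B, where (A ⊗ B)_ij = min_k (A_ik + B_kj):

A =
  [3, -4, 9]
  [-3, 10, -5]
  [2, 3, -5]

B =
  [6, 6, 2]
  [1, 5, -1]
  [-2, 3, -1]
A ⊗ B =
  [-3, 1, -5]
  [-7, -2, -6]
  [-7, -2, -6]

Apply the min-plus product entry-by-entry:
  C[0][0] = min over k of (A[0][0] + B[0][0] = 3 + 6 = 9, A[0][1] + B[1][0] = -4 + 1 = -3, A[0][2] + B[2][0] = 9 + -2 = 7) = -3 (attained at k = 1)
  C[0][1] = min over k of (A[0][0] + B[0][1] = 3 + 6 = 9, A[0][1] + B[1][1] = -4 + 5 = 1, A[0][2] + B[2][1] = 9 + 3 = 12) = 1 (attained at k = 1)
  C[0][2] = min over k of (A[0][0] + B[0][2] = 3 + 2 = 5, A[0][1] + B[1][2] = -4 + -1 = -5, A[0][2] + B[2][2] = 9 + -1 = 8) = -5 (attained at k = 1)
  C[1][0] = min over k of (A[1][0] + B[0][0] = -3 + 6 = 3, A[1][1] + B[1][0] = 10 + 1 = 11, A[1][2] + B[2][0] = -5 + -2 = -7) = -7 (attained at k = 2)
  C[1][1] = min over k of (A[1][0] + B[0][1] = -3 + 6 = 3, A[1][1] + B[1][1] = 10 + 5 = 15, A[1][2] + B[2][1] = -5 + 3 = -2) = -2 (attained at k = 2)
  C[1][2] = min over k of (A[1][0] + B[0][2] = -3 + 2 = -1, A[1][1] + B[1][2] = 10 + -1 = 9, A[1][2] + B[2][2] = -5 + -1 = -6) = -6 (attained at k = 2)
  C[2][0] = min over k of (A[2][0] + B[0][0] = 2 + 6 = 8, A[2][1] + B[1][0] = 3 + 1 = 4, A[2][2] + B[2][0] = -5 + -2 = -7) = -7 (attained at k = 2)
  C[2][1] = min over k of (A[2][0] + B[0][1] = 2 + 6 = 8, A[2][1] + B[1][1] = 3 + 5 = 8, A[2][2] + B[2][1] = -5 + 3 = -2) = -2 (attained at k = 2)
  C[2][2] = min over k of (A[2][0] + B[0][2] = 2 + 2 = 4, A[2][1] + B[1][2] = 3 + -1 = 2, A[2][2] + B[2][2] = -5 + -1 = -6) = -6 (attained at k = 2)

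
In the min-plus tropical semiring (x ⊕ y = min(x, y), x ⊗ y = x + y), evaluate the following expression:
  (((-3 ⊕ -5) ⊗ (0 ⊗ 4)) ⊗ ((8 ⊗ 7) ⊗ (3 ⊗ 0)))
(((-3 ⊕ -5) ⊗ (0 ⊗ 4)) ⊗ ((8 ⊗ 7) ⊗ (3 ⊗ 0))) = 17

Expand innermost to outermost. Recall ⊕ takes the minimum of its arguments and ⊗ takes their sum. Working out the expression (((-3 ⊕ -5) ⊗ (0 ⊗ 4)) ⊗ ((8 ⊗ 7) ⊗ (3 ⊗ 0))) gives 17.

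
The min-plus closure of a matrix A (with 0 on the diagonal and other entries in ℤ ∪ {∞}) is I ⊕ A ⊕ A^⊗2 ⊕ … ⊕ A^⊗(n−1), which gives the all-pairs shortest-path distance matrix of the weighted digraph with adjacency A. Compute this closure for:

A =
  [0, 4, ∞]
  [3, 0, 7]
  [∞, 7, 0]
Closure =
  [0, 4, 11]
  [3, 0, 7]
  [10, 7, 0]

This is the Floyd-Warshall all-pairs shortest-path computation. For each intermediate vertex k = 0, 1, …, 2, update dist[i][j] ← min(dist[i][j], dist[i][k] + dist[k][j]). The final matrix gives, for each (i, j), the minimum total weight of any directed path from i to j (possibly empty when i = j).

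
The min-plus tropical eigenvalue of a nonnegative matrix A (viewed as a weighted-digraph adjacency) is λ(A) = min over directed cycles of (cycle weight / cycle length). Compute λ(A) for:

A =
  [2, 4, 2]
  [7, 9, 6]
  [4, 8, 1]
λ(A) = 1

Enumerate directed cycles and compute their means (weight / length). Sample:
  cycle 0 → 0: weight = 2, length = 1, mean = 2/1 ≈ 2.000
  cycle 1 → 1: weight = 9, length = 1, mean = 9/1 ≈ 9.000
  cycle 2 → 2: weight = 1, length = 1, mean = 1/1 ≈ 1.000
  cycle 0 → 1 → 0: weight = 11, length = 2, mean = 11/2 ≈ 5.500
  cycle 0 → 2 → 0: weight = 6, length = 2, mean = 6/2 ≈ 3.000
  cycle 1 → 0 → 1: weight = 11, length = 2, mean = 11/2 ≈ 5.500
Minimum mean = 1.000, attained e.g. along the cycle 2 → 2 with weight 1 and length 1. So λ(A) = 1/1 = 1.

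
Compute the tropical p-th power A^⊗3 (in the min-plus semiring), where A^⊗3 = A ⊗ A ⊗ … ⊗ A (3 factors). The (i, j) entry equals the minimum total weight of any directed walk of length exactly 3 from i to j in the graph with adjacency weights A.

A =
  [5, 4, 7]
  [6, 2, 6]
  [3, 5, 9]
A^⊗3 =
  [12, 8, 12]
  [10, 6, 10]
  [13, 9, 13]

Each entry (A^⊗3)_ij equals the minimum over all length-3 walks i = v_0 → v_1 → … → v_3 = j of Σ_t A[v_t][v_{t+1}]. For example, for (i, j) = (0, 2) we minimise over 9 possible intermediate vertex sequences; the minimum is 12, attained along the walk 0 → 1 → 1 → 2.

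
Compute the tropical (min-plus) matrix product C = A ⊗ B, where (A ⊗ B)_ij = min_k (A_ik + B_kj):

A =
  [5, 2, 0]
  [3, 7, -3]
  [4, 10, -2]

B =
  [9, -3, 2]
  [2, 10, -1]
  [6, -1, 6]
A ⊗ B =
  [4, -1, 1]
  [3, -4, 3]
  [4, -3, 4]

Apply the min-plus product entry-by-entry:
  C[0][0] = min over k of (A[0][0] + B[0][0] = 5 + 9 = 14, A[0][1] + B[1][0] = 2 + 2 = 4, A[0][2] + B[2][0] = 0 + 6 = 6) = 4 (attained at k = 1)
  C[0][1] = min over k of (A[0][0] + B[0][1] = 5 + -3 = 2, A[0][1] + B[1][1] = 2 + 10 = 12, A[0][2] + B[2][1] = 0 + -1 = -1) = -1 (attained at k = 2)
  C[0][2] = min over k of (A[0][0] + B[0][2] = 5 + 2 = 7, A[0][1] + B[1][2] = 2 + -1 = 1, A[0][2] + B[2][2] = 0 + 6 = 6) = 1 (attained at k = 1)
  C[1][0] = min over k of (A[1][0] + B[0][0] = 3 + 9 = 12, A[1][1] + B[1][0] = 7 + 2 = 9, A[1][2] + B[2][0] = -3 + 6 = 3) = 3 (attained at k = 2)
  C[1][1] = min over k of (A[1][0] + B[0][1] = 3 + -3 = 0, A[1][1] + B[1][1] = 7 + 10 = 17, A[1][2] + B[2][1] = -3 + -1 = -4) = -4 (attained at k = 2)
  C[1][2] = min over k of (A[1][0] + B[0][2] = 3 + 2 = 5, A[1][1] + B[1][2] = 7 + -1 = 6, A[1][2] + B[2][2] = -3 + 6 = 3) = 3 (attained at k = 2)
  C[2][0] = min over k of (A[2][0] + B[0][0] = 4 + 9 = 13, A[2][1] + B[1][0] = 10 + 2 = 12, A[2][2] + B[2][0] = -2 + 6 = 4) = 4 (attained at k = 2)
  C[2][1] = min over k of (A[2][0] + B[0][1] = 4 + -3 = 1, A[2][1] + B[1][1] = 10 + 10 = 20, A[2][2] + B[2][1] = -2 + -1 = -3) = -3 (attained at k = 2)
  C[2][2] = min over k of (A[2][0] + B[0][2] = 4 + 2 = 6, A[2][1] + B[1][2] = 10 + -1 = 9, A[2][2] + B[2][2] = -2 + 6 = 4) = 4 (attained at k = 2)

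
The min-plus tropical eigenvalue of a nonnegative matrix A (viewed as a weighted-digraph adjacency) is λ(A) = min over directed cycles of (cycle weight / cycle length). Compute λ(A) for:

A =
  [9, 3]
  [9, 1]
λ(A) = 1

Enumerate directed cycles and compute their means (weight / length). Sample:
  cycle 0 → 0: weight = 9, length = 1, mean = 9/1 ≈ 9.000
  cycle 1 → 1: weight = 1, length = 1, mean = 1/1 ≈ 1.000
  cycle 0 → 1 → 0: weight = 12, length = 2, mean = 12/2 ≈ 6.000
  cycle 1 → 0 → 1: weight = 12, length = 2, mean = 12/2 ≈ 6.000
Minimum mean = 1.000, attained e.g. along the cycle 1 → 1 with weight 1 and length 1. So λ(A) = 1/1 = 1.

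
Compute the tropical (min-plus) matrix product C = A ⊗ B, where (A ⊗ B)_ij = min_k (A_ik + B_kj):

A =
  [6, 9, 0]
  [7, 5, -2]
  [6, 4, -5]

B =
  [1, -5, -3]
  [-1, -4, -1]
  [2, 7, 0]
A ⊗ B =
  [2, 1, 0]
  [0, 1, -2]
  [-3, 0, -5]

Apply the min-plus product entry-by-entry:
  C[0][0] = min over k of (A[0][0] + B[0][0] = 6 + 1 = 7, A[0][1] + B[1][0] = 9 + -1 = 8, A[0][2] + B[2][0] = 0 + 2 = 2) = 2 (attained at k = 2)
  C[0][1] = min over k of (A[0][0] + B[0][1] = 6 + -5 = 1, A[0][1] + B[1][1] = 9 + -4 = 5, A[0][2] + B[2][1] = 0 + 7 = 7) = 1 (attained at k = 0)
  C[0][2] = min over k of (A[0][0] + B[0][2] = 6 + -3 = 3, A[0][1] + B[1][2] = 9 + -1 = 8, A[0][2] + B[2][2] = 0 + 0 = 0) = 0 (attained at k = 2)
  C[1][0] = min over k of (A[1][0] + B[0][0] = 7 + 1 = 8, A[1][1] + B[1][0] = 5 + -1 = 4, A[1][2] + B[2][0] = -2 + 2 = 0) = 0 (attained at k = 2)
  C[1][1] = min over k of (A[1][0] + B[0][1] = 7 + -5 = 2, A[1][1] + B[1][1] = 5 + -4 = 1, A[1][2] + B[2][1] = -2 + 7 = 5) = 1 (attained at k = 1)
  C[1][2] = min over k of (A[1][0] + B[0][2] = 7 + -3 = 4, A[1][1] + B[1][2] = 5 + -1 = 4, A[1][2] + B[2][2] = -2 + 0 = -2) = -2 (attained at k = 2)
  C[2][0] = min over k of (A[2][0] + B[0][0] = 6 + 1 = 7, A[2][1] + B[1][0] = 4 + -1 = 3, A[2][2] + B[2][0] = -5 + 2 = -3) = -3 (attained at k = 2)
  C[2][1] = min over k of (A[2][0] + B[0][1] = 6 + -5 = 1, A[2][1] + B[1][1] = 4 + -4 = 0, A[2][2] + B[2][1] = -5 + 7 = 2) = 0 (attained at k = 1)
  C[2][2] = min over k of (A[2][0] + B[0][2] = 6 + -3 = 3, A[2][1] + B[1][2] = 4 + -1 = 3, A[2][2] + B[2][2] = -5 + 0 = -5) = -5 (attained at k = 2)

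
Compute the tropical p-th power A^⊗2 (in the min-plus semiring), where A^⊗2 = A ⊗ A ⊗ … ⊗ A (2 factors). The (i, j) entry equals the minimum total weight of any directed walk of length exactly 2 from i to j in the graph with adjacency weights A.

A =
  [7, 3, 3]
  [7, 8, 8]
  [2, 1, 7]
A^⊗2 =
  [5, 4, 10]
  [10, 9, 10]
  [8, 5, 5]

Each entry (A^⊗2)_ij equals the minimum over all length-2 walks i = v_0 → v_1 → … → v_2 = j of Σ_t A[v_t][v_{t+1}]. For example, for (i, j) = (0, 2) we minimise over 3 possible intermediate vertex sequences; the minimum is 10, attained along the walk 0 → 0 → 2.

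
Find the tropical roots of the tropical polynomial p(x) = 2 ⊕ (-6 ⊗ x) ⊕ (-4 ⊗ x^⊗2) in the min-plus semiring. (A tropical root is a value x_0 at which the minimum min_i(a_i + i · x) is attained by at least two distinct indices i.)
Roots: {-2, 8}

Each tropical root is a break point of the lower envelope of the lines y = a_i + i · x (there are 3 lines, with slopes 0, 1, ..., 2). Only the lines that attain the minimum somewhere contribute to roots; other lines are dominated. Here the surviving (envelope) indices are i = 2, i = 1, i = 0.
Intersections between consecutive envelope lines give the roots: for adjacent envelope indices i < j the intersection is x = (a_i − a_j) / (j − i). Reading off the sorted break points: {-2, 8}.
Verification: at each break x_0, at least two indices attain the minimum of min_i(a_i + i · x_0).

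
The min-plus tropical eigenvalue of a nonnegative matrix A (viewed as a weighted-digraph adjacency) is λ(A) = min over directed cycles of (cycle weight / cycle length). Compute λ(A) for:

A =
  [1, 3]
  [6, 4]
λ(A) = 1

Enumerate directed cycles and compute their means (weight / length). Sample:
  cycle 0 → 0: weight = 1, length = 1, mean = 1/1 ≈ 1.000
  cycle 1 → 1: weight = 4, length = 1, mean = 4/1 ≈ 4.000
  cycle 0 → 1 → 0: weight = 9, length = 2, mean = 9/2 ≈ 4.500
  cycle 1 → 0 → 1: weight = 9, length = 2, mean = 9/2 ≈ 4.500
Minimum mean = 1.000, attained e.g. along the cycle 0 → 0 with weight 1 and length 1. So λ(A) = 1/1 = 1.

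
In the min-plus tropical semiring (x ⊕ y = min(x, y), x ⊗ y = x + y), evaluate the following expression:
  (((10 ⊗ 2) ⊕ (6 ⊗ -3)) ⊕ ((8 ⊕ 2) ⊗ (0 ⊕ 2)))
(((10 ⊗ 2) ⊕ (6 ⊗ -3)) ⊕ ((8 ⊕ 2) ⊗ (0 ⊕ 2))) = 2

Expand innermost to outermost. Recall ⊕ takes the minimum of its arguments and ⊗ takes their sum. Working out the expression (((10 ⊗ 2) ⊕ (6 ⊗ -3)) ⊕ ((8 ⊕ 2) ⊗ (0 ⊕ 2))) gives 2.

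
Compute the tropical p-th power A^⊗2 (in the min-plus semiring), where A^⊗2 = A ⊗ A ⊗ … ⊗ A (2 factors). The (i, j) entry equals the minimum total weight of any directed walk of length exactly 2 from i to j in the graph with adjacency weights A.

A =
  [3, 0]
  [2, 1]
A^⊗2 =
  [2, 1]
  [3, 2]

Each entry (A^⊗2)_ij equals the minimum over all length-2 walks i = v_0 → v_1 → … → v_2 = j of Σ_t A[v_t][v_{t+1}]. For example, for (i, j) = (0, 1) we minimise over 2 possible intermediate vertex sequences; the minimum is 1, attained along the walk 0 → 1 → 1.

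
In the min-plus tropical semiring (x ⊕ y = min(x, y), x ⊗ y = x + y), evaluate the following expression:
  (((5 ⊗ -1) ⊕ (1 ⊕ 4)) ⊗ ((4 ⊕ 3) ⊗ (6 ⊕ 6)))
(((5 ⊗ -1) ⊕ (1 ⊕ 4)) ⊗ ((4 ⊕ 3) ⊗ (6 ⊕ 6))) = 10

Expand innermost to outermost. Recall ⊕ takes the minimum of its arguments and ⊗ takes their sum. Working out the expression (((5 ⊗ -1) ⊕ (1 ⊕ 4)) ⊗ ((4 ⊕ 3) ⊗ (6 ⊕ 6))) gives 10.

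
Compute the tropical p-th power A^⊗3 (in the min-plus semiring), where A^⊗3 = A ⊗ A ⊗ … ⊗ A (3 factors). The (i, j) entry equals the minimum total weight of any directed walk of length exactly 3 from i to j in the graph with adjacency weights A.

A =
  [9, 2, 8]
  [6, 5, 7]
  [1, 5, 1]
A^⊗3 =
  [10, 10, 10]
  [9, 10, 9]
  [3, 4, 3]

Each entry (A^⊗3)_ij equals the minimum over all length-3 walks i = v_0 → v_1 → … → v_3 = j of Σ_t A[v_t][v_{t+1}]. For example, for (i, j) = (0, 2) we minimise over 9 possible intermediate vertex sequences; the minimum is 10, attained along the walk 0 → 1 → 2 → 2.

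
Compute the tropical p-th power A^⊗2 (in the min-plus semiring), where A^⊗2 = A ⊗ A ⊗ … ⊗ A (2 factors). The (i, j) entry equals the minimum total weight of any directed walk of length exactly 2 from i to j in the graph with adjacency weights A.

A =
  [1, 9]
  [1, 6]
A^⊗2 =
  [2, 10]
  [2, 10]

Each entry (A^⊗2)_ij equals the minimum over all length-2 walks i = v_0 → v_1 → … → v_2 = j of Σ_t A[v_t][v_{t+1}]. For example, for (i, j) = (0, 1) we minimise over 2 possible intermediate vertex sequences; the minimum is 10, attained along the walk 0 → 0 → 1.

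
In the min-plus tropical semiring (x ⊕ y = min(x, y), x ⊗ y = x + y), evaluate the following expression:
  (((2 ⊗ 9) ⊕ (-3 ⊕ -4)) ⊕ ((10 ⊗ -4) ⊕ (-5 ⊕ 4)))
(((2 ⊗ 9) ⊕ (-3 ⊕ -4)) ⊕ ((10 ⊗ -4) ⊕ (-5 ⊕ 4))) = -5

Expand innermost to outermost. Recall ⊕ takes the minimum of its arguments and ⊗ takes their sum. Working out the expression (((2 ⊗ 9) ⊕ (-3 ⊕ -4)) ⊕ ((10 ⊗ -4) ⊕ (-5 ⊕ 4))) gives -5.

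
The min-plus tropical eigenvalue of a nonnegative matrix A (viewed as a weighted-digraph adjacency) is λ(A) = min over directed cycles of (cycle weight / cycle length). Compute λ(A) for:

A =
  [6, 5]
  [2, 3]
λ(A) = 3

Enumerate directed cycles and compute their means (weight / length). Sample:
  cycle 0 → 0: weight = 6, length = 1, mean = 6/1 ≈ 6.000
  cycle 1 → 1: weight = 3, length = 1, mean = 3/1 ≈ 3.000
  cycle 0 → 1 → 0: weight = 7, length = 2, mean = 7/2 ≈ 3.500
  cycle 1 → 0 → 1: weight = 7, length = 2, mean = 7/2 ≈ 3.500
Minimum mean = 3.000, attained e.g. along the cycle 1 → 1 with weight 3 and length 1. So λ(A) = 3/1 = 3.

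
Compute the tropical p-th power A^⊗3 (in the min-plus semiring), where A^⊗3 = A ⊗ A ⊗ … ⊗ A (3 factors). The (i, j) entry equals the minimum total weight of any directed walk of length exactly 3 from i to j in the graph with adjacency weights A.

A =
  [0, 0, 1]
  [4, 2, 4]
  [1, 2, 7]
A^⊗3 =
  [0, 0, 1]
  [4, 4, 5]
  [1, 1, 2]

Each entry (A^⊗3)_ij equals the minimum over all length-3 walks i = v_0 → v_1 → … → v_3 = j of Σ_t A[v_t][v_{t+1}]. For example, for (i, j) = (0, 2) we minimise over 9 possible intermediate vertex sequences; the minimum is 1, attained along the walk 0 → 0 → 0 → 2.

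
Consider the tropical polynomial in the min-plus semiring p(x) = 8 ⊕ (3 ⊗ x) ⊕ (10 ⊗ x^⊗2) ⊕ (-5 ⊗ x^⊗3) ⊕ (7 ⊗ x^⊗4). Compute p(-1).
p(-1) = -8

A tropical monomial a ⊗ x^⊗i evaluates to a + i · x. Evaluating each term at x = -1:
  Term 0 contributes 8 + 0 · -1 = 8
  Term 1 contributes 3 + 1 · -1 = 2
  Term 2 contributes 10 + 2 · -1 = 8
  Term 3 contributes -5 + 3 · -1 = -8
  Term 4 contributes 7 + 4 · -1 = 3
p(-1) = ⊕ of these = min[8, 2, 8, -8, 3] = -8.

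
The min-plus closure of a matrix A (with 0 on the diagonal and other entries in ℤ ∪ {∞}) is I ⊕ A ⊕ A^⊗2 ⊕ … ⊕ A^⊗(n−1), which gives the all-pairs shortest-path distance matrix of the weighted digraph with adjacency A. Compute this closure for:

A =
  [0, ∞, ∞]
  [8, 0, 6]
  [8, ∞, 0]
Closure =
  [0, ∞, ∞]
  [8, 0, 6]
  [8, ∞, 0]

This is the Floyd-Warshall all-pairs shortest-path computation. For each intermediate vertex k = 0, 1, …, 2, update dist[i][j] ← min(dist[i][j], dist[i][k] + dist[k][j]). The final matrix gives, for each (i, j), the minimum total weight of any directed path from i to j (possibly empty when i = j).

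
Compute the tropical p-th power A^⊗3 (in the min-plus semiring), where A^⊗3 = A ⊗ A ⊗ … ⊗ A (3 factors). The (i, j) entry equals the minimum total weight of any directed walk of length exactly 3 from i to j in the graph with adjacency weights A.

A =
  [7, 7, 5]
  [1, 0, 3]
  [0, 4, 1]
A^⊗3 =
  [6, 7, 7]
  [1, 0, 3]
  [2, 4, 3]

Each entry (A^⊗3)_ij equals the minimum over all length-3 walks i = v_0 → v_1 → … → v_3 = j of Σ_t A[v_t][v_{t+1}]. For example, for (i, j) = (0, 2) we minimise over 9 possible intermediate vertex sequences; the minimum is 7, attained along the walk 0 → 2 → 2 → 2.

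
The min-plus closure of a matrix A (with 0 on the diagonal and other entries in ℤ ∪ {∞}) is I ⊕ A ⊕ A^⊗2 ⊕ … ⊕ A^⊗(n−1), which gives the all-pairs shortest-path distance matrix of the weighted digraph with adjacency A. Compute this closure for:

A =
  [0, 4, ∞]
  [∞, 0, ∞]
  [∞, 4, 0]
Closure =
  [0, 4, ∞]
  [∞, 0, ∞]
  [∞, 4, 0]

This is the Floyd-Warshall all-pairs shortest-path computation. For each intermediate vertex k = 0, 1, …, 2, update dist[i][j] ← min(dist[i][j], dist[i][k] + dist[k][j]). The final matrix gives, for each (i, j), the minimum total weight of any directed path from i to j (possibly empty when i = j).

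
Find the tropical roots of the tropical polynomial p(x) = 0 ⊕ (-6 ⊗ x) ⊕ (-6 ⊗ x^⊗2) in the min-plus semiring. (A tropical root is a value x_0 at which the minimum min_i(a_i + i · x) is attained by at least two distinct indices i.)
Roots: {0, 6}

Each tropical root is a break point of the lower envelope of the lines y = a_i + i · x (there are 3 lines, with slopes 0, 1, ..., 2). Only the lines that attain the minimum somewhere contribute to roots; other lines are dominated. Here the surviving (envelope) indices are i = 2, i = 1, i = 0.
Intersections between consecutive envelope lines give the roots: for adjacent envelope indices i < j the intersection is x = (a_i − a_j) / (j − i). Reading off the sorted break points: {0, 6}.
Verification: at each break x_0, at least two indices attain the minimum of min_i(a_i + i · x_0).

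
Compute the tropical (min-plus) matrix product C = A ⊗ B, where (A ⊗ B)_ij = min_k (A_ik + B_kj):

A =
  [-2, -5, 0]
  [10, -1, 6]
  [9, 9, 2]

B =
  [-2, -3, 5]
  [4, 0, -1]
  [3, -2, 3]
A ⊗ B =
  [-4, -5, -6]
  [3, -1, -2]
  [5, 0, 5]

Apply the min-plus product entry-by-entry:
  C[0][0] = min over k of (A[0][0] + B[0][0] = -2 + -2 = -4, A[0][1] + B[1][0] = -5 + 4 = -1, A[0][2] + B[2][0] = 0 + 3 = 3) = -4 (attained at k = 0)
  C[0][1] = min over k of (A[0][0] + B[0][1] = -2 + -3 = -5, A[0][1] + B[1][1] = -5 + 0 = -5, A[0][2] + B[2][1] = 0 + -2 = -2) = -5 (attained at k = 0)
  C[0][2] = min over k of (A[0][0] + B[0][2] = -2 + 5 = 3, A[0][1] + B[1][2] = -5 + -1 = -6, A[0][2] + B[2][2] = 0 + 3 = 3) = -6 (attained at k = 1)
  C[1][0] = min over k of (A[1][0] + B[0][0] = 10 + -2 = 8, A[1][1] + B[1][0] = -1 + 4 = 3, A[1][2] + B[2][0] = 6 + 3 = 9) = 3 (attained at k = 1)
  C[1][1] = min over k of (A[1][0] + B[0][1] = 10 + -3 = 7, A[1][1] + B[1][1] = -1 + 0 = -1, A[1][2] + B[2][1] = 6 + -2 = 4) = -1 (attained at k = 1)
  C[1][2] = min over k of (A[1][0] + B[0][2] = 10 + 5 = 15, A[1][1] + B[1][2] = -1 + -1 = -2, A[1][2] + B[2][2] = 6 + 3 = 9) = -2 (attained at k = 1)
  C[2][0] = min over k of (A[2][0] + B[0][0] = 9 + -2 = 7, A[2][1] + B[1][0] = 9 + 4 = 13, A[2][2] + B[2][0] = 2 + 3 = 5) = 5 (attained at k = 2)
  C[2][1] = min over k of (A[2][0] + B[0][1] = 9 + -3 = 6, A[2][1] + B[1][1] = 9 + 0 = 9, A[2][2] + B[2][1] = 2 + -2 = 0) = 0 (attained at k = 2)
  C[2][2] = min over k of (A[2][0] + B[0][2] = 9 + 5 = 14, A[2][1] + B[1][2] = 9 + -1 = 8, A[2][2] + B[2][2] = 2 + 3 = 5) = 5 (attained at k = 2)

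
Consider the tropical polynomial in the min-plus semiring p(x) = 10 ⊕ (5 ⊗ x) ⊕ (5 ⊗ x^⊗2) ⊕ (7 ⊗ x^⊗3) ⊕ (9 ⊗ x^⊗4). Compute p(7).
p(7) = 10

A tropical monomial a ⊗ x^⊗i evaluates to a + i · x. Evaluating each term at x = 7:
  Term 0 contributes 10 + 0 · 7 = 10
  Term 1 contributes 5 + 1 · 7 = 12
  Term 2 contributes 5 + 2 · 7 = 19
  Term 3 contributes 7 + 3 · 7 = 28
  Term 4 contributes 9 + 4 · 7 = 37
p(7) = ⊕ of these = min[10, 12, 19, 28, 37] = 10.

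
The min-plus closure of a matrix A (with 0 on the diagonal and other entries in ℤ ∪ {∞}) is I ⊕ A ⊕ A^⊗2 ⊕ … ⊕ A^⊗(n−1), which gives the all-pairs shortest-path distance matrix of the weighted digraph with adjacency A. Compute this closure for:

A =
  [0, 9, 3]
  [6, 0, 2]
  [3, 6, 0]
Closure =
  [0, 9, 3]
  [5, 0, 2]
  [3, 6, 0]

This is the Floyd-Warshall all-pairs shortest-path computation. For each intermediate vertex k = 0, 1, …, 2, update dist[i][j] ← min(dist[i][j], dist[i][k] + dist[k][j]). The final matrix gives, for each (i, j), the minimum total weight of any directed path from i to j (possibly empty when i = j).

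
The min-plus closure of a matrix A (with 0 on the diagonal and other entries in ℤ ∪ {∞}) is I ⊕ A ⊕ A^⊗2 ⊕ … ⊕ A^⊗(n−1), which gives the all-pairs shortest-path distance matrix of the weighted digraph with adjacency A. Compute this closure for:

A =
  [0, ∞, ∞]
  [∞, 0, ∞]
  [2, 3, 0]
Closure =
  [0, ∞, ∞]
  [∞, 0, ∞]
  [2, 3, 0]

This is the Floyd-Warshall all-pairs shortest-path computation. For each intermediate vertex k = 0, 1, …, 2, update dist[i][j] ← min(dist[i][j], dist[i][k] + dist[k][j]). The final matrix gives, for each (i, j), the minimum total weight of any directed path from i to j (possibly empty when i = j).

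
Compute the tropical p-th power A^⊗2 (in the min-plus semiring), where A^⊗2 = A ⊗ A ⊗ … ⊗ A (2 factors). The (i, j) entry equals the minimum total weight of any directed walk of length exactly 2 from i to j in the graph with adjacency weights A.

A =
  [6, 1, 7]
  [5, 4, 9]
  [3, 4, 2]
A^⊗2 =
  [6, 5, 9]
  [9, 6, 11]
  [5, 4, 4]

Each entry (A^⊗2)_ij equals the minimum over all length-2 walks i = v_0 → v_1 → … → v_2 = j of Σ_t A[v_t][v_{t+1}]. For example, for (i, j) = (0, 2) we minimise over 3 possible intermediate vertex sequences; the minimum is 9, attained along the walk 0 → 2 → 2.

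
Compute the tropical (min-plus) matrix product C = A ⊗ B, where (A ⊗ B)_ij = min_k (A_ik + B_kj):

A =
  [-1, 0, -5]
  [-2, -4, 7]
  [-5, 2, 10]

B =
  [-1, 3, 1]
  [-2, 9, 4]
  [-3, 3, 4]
A ⊗ B =
  [-8, -2, -1]
  [-6, 1, -1]
  [-6, -2, -4]

Apply the min-plus product entry-by-entry:
  C[0][0] = min over k of (A[0][0] + B[0][0] = -1 + -1 = -2, A[0][1] + B[1][0] = 0 + -2 = -2, A[0][2] + B[2][0] = -5 + -3 = -8) = -8 (attained at k = 2)
  C[0][1] = min over k of (A[0][0] + B[0][1] = -1 + 3 = 2, A[0][1] + B[1][1] = 0 + 9 = 9, A[0][2] + B[2][1] = -5 + 3 = -2) = -2 (attained at k = 2)
  C[0][2] = min over k of (A[0][0] + B[0][2] = -1 + 1 = 0, A[0][1] + B[1][2] = 0 + 4 = 4, A[0][2] + B[2][2] = -5 + 4 = -1) = -1 (attained at k = 2)
  C[1][0] = min over k of (A[1][0] + B[0][0] = -2 + -1 = -3, A[1][1] + B[1][0] = -4 + -2 = -6, A[1][2] + B[2][0] = 7 + -3 = 4) = -6 (attained at k = 1)
  C[1][1] = min over k of (A[1][0] + B[0][1] = -2 + 3 = 1, A[1][1] + B[1][1] = -4 + 9 = 5, A[1][2] + B[2][1] = 7 + 3 = 10) = 1 (attained at k = 0)
  C[1][2] = min over k of (A[1][0] + B[0][2] = -2 + 1 = -1, A[1][1] + B[1][2] = -4 + 4 = 0, A[1][2] + B[2][2] = 7 + 4 = 11) = -1 (attained at k = 0)
  C[2][0] = min over k of (A[2][0] + B[0][0] = -5 + -1 = -6, A[2][1] + B[1][0] = 2 + -2 = 0, A[2][2] + B[2][0] = 10 + -3 = 7) = -6 (attained at k = 0)
  C[2][1] = min over k of (A[2][0] + B[0][1] = -5 + 3 = -2, A[2][1] + B[1][1] = 2 + 9 = 11, A[2][2] + B[2][1] = 10 + 3 = 13) = -2 (attained at k = 0)
  C[2][2] = min over k of (A[2][0] + B[0][2] = -5 + 1 = -4, A[2][1] + B[1][2] = 2 + 4 = 6, A[2][2] + B[2][2] = 10 + 4 = 14) = -4 (attained at k = 0)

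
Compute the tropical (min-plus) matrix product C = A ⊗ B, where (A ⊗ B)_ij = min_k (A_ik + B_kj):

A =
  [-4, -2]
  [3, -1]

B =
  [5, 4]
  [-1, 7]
A ⊗ B =
  [-3, 0]
  [-2, 6]

Apply the min-plus product entry-by-entry:
  C[0][0] = min over k of (A[0][0] + B[0][0] = -4 + 5 = 1, A[0][1] + B[1][0] = -2 + -1 = -3) = -3 (attained at k = 1)
  C[0][1] = min over k of (A[0][0] + B[0][1] = -4 + 4 = 0, A[0][1] + B[1][1] = -2 + 7 = 5) = 0 (attained at k = 0)
  C[1][0] = min over k of (A[1][0] + B[0][0] = 3 + 5 = 8, A[1][1] + B[1][0] = -1 + -1 = -2) = -2 (attained at k = 1)
  C[1][1] = min over k of (A[1][0] + B[0][1] = 3 + 4 = 7, A[1][1] + B[1][1] = -1 + 7 = 6) = 6 (attained at k = 1)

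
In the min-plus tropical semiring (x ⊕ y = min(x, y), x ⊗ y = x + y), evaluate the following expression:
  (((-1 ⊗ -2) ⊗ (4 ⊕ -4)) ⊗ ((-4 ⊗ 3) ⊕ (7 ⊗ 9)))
(((-1 ⊗ -2) ⊗ (4 ⊕ -4)) ⊗ ((-4 ⊗ 3) ⊕ (7 ⊗ 9))) = -8

Expand innermost to outermost. Recall ⊕ takes the minimum of its arguments and ⊗ takes their sum. Working out the expression (((-1 ⊗ -2) ⊗ (4 ⊕ -4)) ⊗ ((-4 ⊗ 3) ⊕ (7 ⊗ 9))) gives -8.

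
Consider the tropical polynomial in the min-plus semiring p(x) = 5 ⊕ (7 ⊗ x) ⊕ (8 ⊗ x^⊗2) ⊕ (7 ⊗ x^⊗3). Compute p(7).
p(7) = 5

A tropical monomial a ⊗ x^⊗i evaluates to a + i · x. Evaluating each term at x = 7:
  Term 0 contributes 5 + 0 · 7 = 5
  Term 1 contributes 7 + 1 · 7 = 14
  Term 2 contributes 8 + 2 · 7 = 22
  Term 3 contributes 7 + 3 · 7 = 28
p(7) = ⊕ of these = min[5, 14, 22, 28] = 5.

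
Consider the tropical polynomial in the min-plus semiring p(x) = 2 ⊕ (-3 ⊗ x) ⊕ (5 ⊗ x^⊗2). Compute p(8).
p(8) = 2

A tropical monomial a ⊗ x^⊗i evaluates to a + i · x. Evaluating each term at x = 8:
  Term 0 contributes 2 + 0 · 8 = 2
  Term 1 contributes -3 + 1 · 8 = 5
  Term 2 contributes 5 + 2 · 8 = 21
p(8) = ⊕ of these = min[2, 5, 21] = 2.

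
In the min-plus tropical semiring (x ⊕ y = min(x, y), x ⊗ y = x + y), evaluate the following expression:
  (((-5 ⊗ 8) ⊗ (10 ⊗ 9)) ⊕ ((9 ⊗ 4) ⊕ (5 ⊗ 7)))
(((-5 ⊗ 8) ⊗ (10 ⊗ 9)) ⊕ ((9 ⊗ 4) ⊕ (5 ⊗ 7))) = 12

Expand innermost to outermost. Recall ⊕ takes the minimum of its arguments and ⊗ takes their sum. Working out the expression (((-5 ⊗ 8) ⊗ (10 ⊗ 9)) ⊕ ((9 ⊗ 4) ⊕ (5 ⊗ 7))) gives 12.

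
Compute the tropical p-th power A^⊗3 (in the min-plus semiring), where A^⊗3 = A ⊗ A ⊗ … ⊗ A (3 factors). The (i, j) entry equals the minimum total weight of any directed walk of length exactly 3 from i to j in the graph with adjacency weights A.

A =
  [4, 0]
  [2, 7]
A^⊗3 =
  [6, 2]
  [4, 6]

Each entry (A^⊗3)_ij equals the minimum over all length-3 walks i = v_0 → v_1 → … → v_3 = j of Σ_t A[v_t][v_{t+1}]. For example, for (i, j) = (0, 1) we minimise over 4 possible intermediate vertex sequences; the minimum is 2, attained along the walk 0 → 1 → 0 → 1.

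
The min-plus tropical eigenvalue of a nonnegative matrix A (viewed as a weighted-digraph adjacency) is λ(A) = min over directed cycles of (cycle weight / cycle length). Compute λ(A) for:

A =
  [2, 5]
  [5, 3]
λ(A) = 2

Enumerate directed cycles and compute their means (weight / length). Sample:
  cycle 0 → 0: weight = 2, length = 1, mean = 2/1 ≈ 2.000
  cycle 1 → 1: weight = 3, length = 1, mean = 3/1 ≈ 3.000
  cycle 0 → 1 → 0: weight = 10, length = 2, mean = 10/2 ≈ 5.000
  cycle 1 → 0 → 1: weight = 10, length = 2, mean = 10/2 ≈ 5.000
Minimum mean = 2.000, attained e.g. along the cycle 0 → 0 with weight 2 and length 1. So λ(A) = 2/1 = 2.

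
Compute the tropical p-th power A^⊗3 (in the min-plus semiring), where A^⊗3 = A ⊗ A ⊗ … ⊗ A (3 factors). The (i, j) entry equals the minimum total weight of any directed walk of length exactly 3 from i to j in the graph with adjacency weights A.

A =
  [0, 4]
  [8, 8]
A^⊗3 =
  [0, 4]
  [8, 12]

Each entry (A^⊗3)_ij equals the minimum over all length-3 walks i = v_0 → v_1 → … → v_3 = j of Σ_t A[v_t][v_{t+1}]. For example, for (i, j) = (0, 1) we minimise over 4 possible intermediate vertex sequences; the minimum is 4, attained along the walk 0 → 0 → 0 → 1.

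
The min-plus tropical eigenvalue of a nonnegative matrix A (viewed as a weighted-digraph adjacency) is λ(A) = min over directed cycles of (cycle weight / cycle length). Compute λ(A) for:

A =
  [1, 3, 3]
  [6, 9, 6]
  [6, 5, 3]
λ(A) = 1

Enumerate directed cycles and compute their means (weight / length). Sample:
  cycle 0 → 0: weight = 1, length = 1, mean = 1/1 ≈ 1.000
  cycle 1 → 1: weight = 9, length = 1, mean = 9/1 ≈ 9.000
  cycle 2 → 2: weight = 3, length = 1, mean = 3/1 ≈ 3.000
  cycle 0 → 1 → 0: weight = 9, length = 2, mean = 9/2 ≈ 4.500
  cycle 0 → 2 → 0: weight = 9, length = 2, mean = 9/2 ≈ 4.500
  cycle 1 → 0 → 1: weight = 9, length = 2, mean = 9/2 ≈ 4.500
Minimum mean = 1.000, attained e.g. along the cycle 0 → 0 with weight 1 and length 1. So λ(A) = 1/1 = 1.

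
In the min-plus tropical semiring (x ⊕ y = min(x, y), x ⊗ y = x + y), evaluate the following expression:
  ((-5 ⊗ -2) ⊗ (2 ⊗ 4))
((-5 ⊗ -2) ⊗ (2 ⊗ 4)) = -1

Expand innermost to outermost. Recall ⊕ takes the minimum of its arguments and ⊗ takes their sum. Working out the expression ((-5 ⊗ -2) ⊗ (2 ⊗ 4)) gives -1.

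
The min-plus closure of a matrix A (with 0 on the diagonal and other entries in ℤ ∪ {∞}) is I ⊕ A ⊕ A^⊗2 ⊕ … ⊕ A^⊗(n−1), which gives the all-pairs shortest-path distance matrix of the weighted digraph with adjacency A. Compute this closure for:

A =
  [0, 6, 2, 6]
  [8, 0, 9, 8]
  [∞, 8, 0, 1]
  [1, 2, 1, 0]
Closure =
  [0, 5, 2, 3]
  [8, 0, 9, 8]
  [2, 3, 0, 1]
  [1, 2, 1, 0]

This is the Floyd-Warshall all-pairs shortest-path computation. For each intermediate vertex k = 0, 1, …, 3, update dist[i][j] ← min(dist[i][j], dist[i][k] + dist[k][j]). The final matrix gives, for each (i, j), the minimum total weight of any directed path from i to j (possibly empty when i = j).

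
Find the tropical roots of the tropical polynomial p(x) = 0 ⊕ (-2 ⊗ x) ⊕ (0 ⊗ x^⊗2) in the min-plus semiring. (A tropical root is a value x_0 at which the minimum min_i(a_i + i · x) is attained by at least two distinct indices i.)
Roots: {-2, 2}

Each tropical root is a break point of the lower envelope of the lines y = a_i + i · x (there are 3 lines, with slopes 0, 1, ..., 2). Only the lines that attain the minimum somewhere contribute to roots; other lines are dominated. Here the surviving (envelope) indices are i = 2, i = 1, i = 0.
Intersections between consecutive envelope lines give the roots: for adjacent envelope indices i < j the intersection is x = (a_i − a_j) / (j − i). Reading off the sorted break points: {-2, 2}.
Verification: at each break x_0, at least two indices attain the minimum of min_i(a_i + i · x_0).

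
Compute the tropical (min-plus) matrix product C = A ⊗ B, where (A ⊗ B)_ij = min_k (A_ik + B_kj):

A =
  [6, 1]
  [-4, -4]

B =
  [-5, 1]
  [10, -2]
A ⊗ B =
  [1, -1]
  [-9, -6]

Apply the min-plus product entry-by-entry:
  C[0][0] = min over k of (A[0][0] + B[0][0] = 6 + -5 = 1, A[0][1] + B[1][0] = 1 + 10 = 11) = 1 (attained at k = 0)
  C[0][1] = min over k of (A[0][0] + B[0][1] = 6 + 1 = 7, A[0][1] + B[1][1] = 1 + -2 = -1) = -1 (attained at k = 1)
  C[1][0] = min over k of (A[1][0] + B[0][0] = -4 + -5 = -9, A[1][1] + B[1][0] = -4 + 10 = 6) = -9 (attained at k = 0)
  C[1][1] = min over k of (A[1][0] + B[0][1] = -4 + 1 = -3, A[1][1] + B[1][1] = -4 + -2 = -6) = -6 (attained at k = 1)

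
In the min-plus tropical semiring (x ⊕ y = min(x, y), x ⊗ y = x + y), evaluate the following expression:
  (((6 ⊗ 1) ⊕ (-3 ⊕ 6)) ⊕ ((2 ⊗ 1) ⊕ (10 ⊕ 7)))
(((6 ⊗ 1) ⊕ (-3 ⊕ 6)) ⊕ ((2 ⊗ 1) ⊕ (10 ⊕ 7))) = -3

Expand innermost to outermost. Recall ⊕ takes the minimum of its arguments and ⊗ takes their sum. Working out the expression (((6 ⊗ 1) ⊕ (-3 ⊕ 6)) ⊕ ((2 ⊗ 1) ⊕ (10 ⊕ 7))) gives -3.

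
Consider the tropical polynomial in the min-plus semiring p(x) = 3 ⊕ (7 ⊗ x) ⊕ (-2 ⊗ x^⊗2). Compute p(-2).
p(-2) = -6

A tropical monomial a ⊗ x^⊗i evaluates to a + i · x. Evaluating each term at x = -2:
  Term 0 contributes 3 + 0 · -2 = 3
  Term 1 contributes 7 + 1 · -2 = 5
  Term 2 contributes -2 + 2 · -2 = -6
p(-2) = ⊕ of these = min[3, 5, -6] = -6.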